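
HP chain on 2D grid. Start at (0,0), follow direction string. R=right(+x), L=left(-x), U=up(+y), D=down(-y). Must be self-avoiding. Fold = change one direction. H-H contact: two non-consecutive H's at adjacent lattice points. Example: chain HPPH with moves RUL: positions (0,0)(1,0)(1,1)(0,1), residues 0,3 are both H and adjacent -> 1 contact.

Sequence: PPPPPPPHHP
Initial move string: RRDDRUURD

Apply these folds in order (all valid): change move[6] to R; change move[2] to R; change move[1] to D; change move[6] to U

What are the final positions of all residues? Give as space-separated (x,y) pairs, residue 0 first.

Initial moves: RRDDRUURD
Fold: move[6]->R => RRDDRURRD (positions: [(0, 0), (1, 0), (2, 0), (2, -1), (2, -2), (3, -2), (3, -1), (4, -1), (5, -1), (5, -2)])
Fold: move[2]->R => RRRDRURRD (positions: [(0, 0), (1, 0), (2, 0), (3, 0), (3, -1), (4, -1), (4, 0), (5, 0), (6, 0), (6, -1)])
Fold: move[1]->D => RDRDRURRD (positions: [(0, 0), (1, 0), (1, -1), (2, -1), (2, -2), (3, -2), (3, -1), (4, -1), (5, -1), (5, -2)])
Fold: move[6]->U => RDRDRUURD (positions: [(0, 0), (1, 0), (1, -1), (2, -1), (2, -2), (3, -2), (3, -1), (3, 0), (4, 0), (4, -1)])

Answer: (0,0) (1,0) (1,-1) (2,-1) (2,-2) (3,-2) (3,-1) (3,0) (4,0) (4,-1)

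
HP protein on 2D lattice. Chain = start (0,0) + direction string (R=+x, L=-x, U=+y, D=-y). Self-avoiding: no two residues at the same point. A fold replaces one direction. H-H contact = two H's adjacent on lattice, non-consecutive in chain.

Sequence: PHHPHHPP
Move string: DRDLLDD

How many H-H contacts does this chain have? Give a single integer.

Positions: [(0, 0), (0, -1), (1, -1), (1, -2), (0, -2), (-1, -2), (-1, -3), (-1, -4)]
H-H contact: residue 1 @(0,-1) - residue 4 @(0, -2)

Answer: 1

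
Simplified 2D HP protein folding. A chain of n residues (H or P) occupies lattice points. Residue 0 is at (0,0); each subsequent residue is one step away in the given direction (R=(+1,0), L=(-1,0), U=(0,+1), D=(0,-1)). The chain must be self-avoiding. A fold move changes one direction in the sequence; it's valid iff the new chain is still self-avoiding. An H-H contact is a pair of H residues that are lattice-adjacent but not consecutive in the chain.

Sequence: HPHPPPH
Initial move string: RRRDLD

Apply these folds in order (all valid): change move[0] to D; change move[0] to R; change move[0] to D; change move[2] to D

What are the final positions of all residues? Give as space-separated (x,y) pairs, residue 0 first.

Answer: (0,0) (0,-1) (1,-1) (1,-2) (1,-3) (0,-3) (0,-4)

Derivation:
Initial moves: RRRDLD
Fold: move[0]->D => DRRDLD (positions: [(0, 0), (0, -1), (1, -1), (2, -1), (2, -2), (1, -2), (1, -3)])
Fold: move[0]->R => RRRDLD (positions: [(0, 0), (1, 0), (2, 0), (3, 0), (3, -1), (2, -1), (2, -2)])
Fold: move[0]->D => DRRDLD (positions: [(0, 0), (0, -1), (1, -1), (2, -1), (2, -2), (1, -2), (1, -3)])
Fold: move[2]->D => DRDDLD (positions: [(0, 0), (0, -1), (1, -1), (1, -2), (1, -3), (0, -3), (0, -4)])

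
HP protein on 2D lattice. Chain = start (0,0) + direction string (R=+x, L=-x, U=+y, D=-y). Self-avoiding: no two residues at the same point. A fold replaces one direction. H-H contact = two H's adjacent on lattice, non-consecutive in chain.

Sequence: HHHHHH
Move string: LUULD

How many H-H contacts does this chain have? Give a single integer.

Positions: [(0, 0), (-1, 0), (-1, 1), (-1, 2), (-2, 2), (-2, 1)]
H-H contact: residue 2 @(-1,1) - residue 5 @(-2, 1)

Answer: 1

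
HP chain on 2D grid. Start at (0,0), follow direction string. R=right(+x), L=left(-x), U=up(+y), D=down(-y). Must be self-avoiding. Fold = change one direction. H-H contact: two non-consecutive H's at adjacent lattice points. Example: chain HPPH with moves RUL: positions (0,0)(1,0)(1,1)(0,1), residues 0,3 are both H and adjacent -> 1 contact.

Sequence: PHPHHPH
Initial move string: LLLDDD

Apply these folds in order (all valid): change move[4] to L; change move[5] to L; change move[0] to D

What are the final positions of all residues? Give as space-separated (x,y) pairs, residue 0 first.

Answer: (0,0) (0,-1) (-1,-1) (-2,-1) (-2,-2) (-3,-2) (-4,-2)

Derivation:
Initial moves: LLLDDD
Fold: move[4]->L => LLLDLD (positions: [(0, 0), (-1, 0), (-2, 0), (-3, 0), (-3, -1), (-4, -1), (-4, -2)])
Fold: move[5]->L => LLLDLL (positions: [(0, 0), (-1, 0), (-2, 0), (-3, 0), (-3, -1), (-4, -1), (-5, -1)])
Fold: move[0]->D => DLLDLL (positions: [(0, 0), (0, -1), (-1, -1), (-2, -1), (-2, -2), (-3, -2), (-4, -2)])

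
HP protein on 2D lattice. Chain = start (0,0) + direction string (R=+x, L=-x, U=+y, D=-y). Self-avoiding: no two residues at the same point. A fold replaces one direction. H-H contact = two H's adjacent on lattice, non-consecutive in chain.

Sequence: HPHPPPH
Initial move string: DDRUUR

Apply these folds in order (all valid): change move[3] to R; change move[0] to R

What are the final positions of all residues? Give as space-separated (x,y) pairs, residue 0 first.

Answer: (0,0) (1,0) (1,-1) (2,-1) (3,-1) (3,0) (4,0)

Derivation:
Initial moves: DDRUUR
Fold: move[3]->R => DDRRUR (positions: [(0, 0), (0, -1), (0, -2), (1, -2), (2, -2), (2, -1), (3, -1)])
Fold: move[0]->R => RDRRUR (positions: [(0, 0), (1, 0), (1, -1), (2, -1), (3, -1), (3, 0), (4, 0)])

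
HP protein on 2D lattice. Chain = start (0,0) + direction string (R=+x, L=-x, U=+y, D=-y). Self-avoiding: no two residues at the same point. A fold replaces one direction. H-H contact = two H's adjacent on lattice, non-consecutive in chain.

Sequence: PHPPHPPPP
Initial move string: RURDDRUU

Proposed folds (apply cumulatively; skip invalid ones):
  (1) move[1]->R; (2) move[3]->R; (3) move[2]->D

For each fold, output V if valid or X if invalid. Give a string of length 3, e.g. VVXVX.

Initial: RURDDRUU -> [(0, 0), (1, 0), (1, 1), (2, 1), (2, 0), (2, -1), (3, -1), (3, 0), (3, 1)]
Fold 1: move[1]->R => RRRDDRUU VALID
Fold 2: move[3]->R => RRRRDRUU VALID
Fold 3: move[2]->D => RRDRDRUU VALID

Answer: VVV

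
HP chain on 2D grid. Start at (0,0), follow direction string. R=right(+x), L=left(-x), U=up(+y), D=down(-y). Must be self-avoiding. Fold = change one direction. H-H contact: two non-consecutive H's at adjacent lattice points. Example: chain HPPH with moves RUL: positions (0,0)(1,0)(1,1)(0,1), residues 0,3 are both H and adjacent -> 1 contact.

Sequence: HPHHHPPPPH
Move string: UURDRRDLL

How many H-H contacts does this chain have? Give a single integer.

Positions: [(0, 0), (0, 1), (0, 2), (1, 2), (1, 1), (2, 1), (3, 1), (3, 0), (2, 0), (1, 0)]
H-H contact: residue 0 @(0,0) - residue 9 @(1, 0)
H-H contact: residue 4 @(1,1) - residue 9 @(1, 0)

Answer: 2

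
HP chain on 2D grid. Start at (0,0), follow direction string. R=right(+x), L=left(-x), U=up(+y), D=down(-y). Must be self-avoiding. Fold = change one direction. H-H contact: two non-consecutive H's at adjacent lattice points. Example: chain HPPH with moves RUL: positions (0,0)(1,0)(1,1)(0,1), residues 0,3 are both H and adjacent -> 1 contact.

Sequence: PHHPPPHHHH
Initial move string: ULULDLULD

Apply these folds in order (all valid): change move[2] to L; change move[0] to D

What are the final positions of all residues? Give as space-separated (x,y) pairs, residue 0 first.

Answer: (0,0) (0,-1) (-1,-1) (-2,-1) (-3,-1) (-3,-2) (-4,-2) (-4,-1) (-5,-1) (-5,-2)

Derivation:
Initial moves: ULULDLULD
Fold: move[2]->L => ULLLDLULD (positions: [(0, 0), (0, 1), (-1, 1), (-2, 1), (-3, 1), (-3, 0), (-4, 0), (-4, 1), (-5, 1), (-5, 0)])
Fold: move[0]->D => DLLLDLULD (positions: [(0, 0), (0, -1), (-1, -1), (-2, -1), (-3, -1), (-3, -2), (-4, -2), (-4, -1), (-5, -1), (-5, -2)])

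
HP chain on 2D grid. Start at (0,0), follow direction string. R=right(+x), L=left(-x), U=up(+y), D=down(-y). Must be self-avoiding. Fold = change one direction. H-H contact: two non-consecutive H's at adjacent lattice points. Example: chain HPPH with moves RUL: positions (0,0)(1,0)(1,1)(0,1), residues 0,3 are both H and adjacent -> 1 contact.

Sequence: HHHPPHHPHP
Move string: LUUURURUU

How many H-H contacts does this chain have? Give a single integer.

Answer: 0

Derivation:
Positions: [(0, 0), (-1, 0), (-1, 1), (-1, 2), (-1, 3), (0, 3), (0, 4), (1, 4), (1, 5), (1, 6)]
No H-H contacts found.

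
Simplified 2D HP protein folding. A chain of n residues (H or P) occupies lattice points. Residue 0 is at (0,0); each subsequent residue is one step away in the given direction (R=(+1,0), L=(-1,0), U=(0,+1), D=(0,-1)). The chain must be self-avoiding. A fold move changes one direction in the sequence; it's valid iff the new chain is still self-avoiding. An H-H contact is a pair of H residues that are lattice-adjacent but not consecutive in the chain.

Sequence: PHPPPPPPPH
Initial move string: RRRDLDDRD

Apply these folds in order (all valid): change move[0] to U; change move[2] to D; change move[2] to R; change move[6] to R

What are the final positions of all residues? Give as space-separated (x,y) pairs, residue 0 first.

Answer: (0,0) (0,1) (1,1) (2,1) (2,0) (1,0) (1,-1) (2,-1) (3,-1) (3,-2)

Derivation:
Initial moves: RRRDLDDRD
Fold: move[0]->U => URRDLDDRD (positions: [(0, 0), (0, 1), (1, 1), (2, 1), (2, 0), (1, 0), (1, -1), (1, -2), (2, -2), (2, -3)])
Fold: move[2]->D => URDDLDDRD (positions: [(0, 0), (0, 1), (1, 1), (1, 0), (1, -1), (0, -1), (0, -2), (0, -3), (1, -3), (1, -4)])
Fold: move[2]->R => URRDLDDRD (positions: [(0, 0), (0, 1), (1, 1), (2, 1), (2, 0), (1, 0), (1, -1), (1, -2), (2, -2), (2, -3)])
Fold: move[6]->R => URRDLDRRD (positions: [(0, 0), (0, 1), (1, 1), (2, 1), (2, 0), (1, 0), (1, -1), (2, -1), (3, -1), (3, -2)])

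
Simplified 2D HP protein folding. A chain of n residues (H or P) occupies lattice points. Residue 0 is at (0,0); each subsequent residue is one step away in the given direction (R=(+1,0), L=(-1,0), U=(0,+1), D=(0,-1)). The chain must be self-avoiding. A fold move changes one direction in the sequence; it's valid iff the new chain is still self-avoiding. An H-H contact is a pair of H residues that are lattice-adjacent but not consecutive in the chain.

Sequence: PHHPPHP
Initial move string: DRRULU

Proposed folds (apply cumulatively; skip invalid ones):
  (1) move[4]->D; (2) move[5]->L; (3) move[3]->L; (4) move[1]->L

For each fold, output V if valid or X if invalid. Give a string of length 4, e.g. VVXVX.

Answer: XXXX

Derivation:
Initial: DRRULU -> [(0, 0), (0, -1), (1, -1), (2, -1), (2, 0), (1, 0), (1, 1)]
Fold 1: move[4]->D => DRRUDU INVALID (collision), skipped
Fold 2: move[5]->L => DRRULL INVALID (collision), skipped
Fold 3: move[3]->L => DRRLLU INVALID (collision), skipped
Fold 4: move[1]->L => DLRULU INVALID (collision), skipped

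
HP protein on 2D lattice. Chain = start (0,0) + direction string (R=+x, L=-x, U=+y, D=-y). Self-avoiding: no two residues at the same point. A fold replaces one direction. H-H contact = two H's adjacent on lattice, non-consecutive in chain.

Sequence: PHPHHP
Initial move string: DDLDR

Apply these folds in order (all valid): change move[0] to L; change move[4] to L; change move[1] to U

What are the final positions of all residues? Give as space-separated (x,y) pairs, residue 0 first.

Answer: (0,0) (-1,0) (-1,1) (-2,1) (-2,0) (-3,0)

Derivation:
Initial moves: DDLDR
Fold: move[0]->L => LDLDR (positions: [(0, 0), (-1, 0), (-1, -1), (-2, -1), (-2, -2), (-1, -2)])
Fold: move[4]->L => LDLDL (positions: [(0, 0), (-1, 0), (-1, -1), (-2, -1), (-2, -2), (-3, -2)])
Fold: move[1]->U => LULDL (positions: [(0, 0), (-1, 0), (-1, 1), (-2, 1), (-2, 0), (-3, 0)])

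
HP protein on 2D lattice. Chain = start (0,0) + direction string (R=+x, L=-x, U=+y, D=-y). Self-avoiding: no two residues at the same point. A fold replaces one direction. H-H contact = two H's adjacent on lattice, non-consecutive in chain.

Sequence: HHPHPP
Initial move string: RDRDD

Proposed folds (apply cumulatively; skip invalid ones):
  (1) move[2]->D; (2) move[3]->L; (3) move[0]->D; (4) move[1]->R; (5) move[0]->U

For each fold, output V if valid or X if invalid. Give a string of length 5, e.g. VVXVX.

Answer: VVVVX

Derivation:
Initial: RDRDD -> [(0, 0), (1, 0), (1, -1), (2, -1), (2, -2), (2, -3)]
Fold 1: move[2]->D => RDDDD VALID
Fold 2: move[3]->L => RDDLD VALID
Fold 3: move[0]->D => DDDLD VALID
Fold 4: move[1]->R => DRDLD VALID
Fold 5: move[0]->U => URDLD INVALID (collision), skipped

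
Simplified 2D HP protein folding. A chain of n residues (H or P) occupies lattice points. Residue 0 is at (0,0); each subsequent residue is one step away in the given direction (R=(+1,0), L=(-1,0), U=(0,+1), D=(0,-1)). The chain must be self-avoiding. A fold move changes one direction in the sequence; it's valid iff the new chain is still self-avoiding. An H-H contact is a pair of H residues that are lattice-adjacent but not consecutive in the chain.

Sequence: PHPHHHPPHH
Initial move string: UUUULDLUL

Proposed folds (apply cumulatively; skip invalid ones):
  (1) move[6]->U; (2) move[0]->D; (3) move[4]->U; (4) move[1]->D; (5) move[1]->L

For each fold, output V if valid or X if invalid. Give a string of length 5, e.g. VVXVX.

Answer: XXXXV

Derivation:
Initial: UUUULDLUL -> [(0, 0), (0, 1), (0, 2), (0, 3), (0, 4), (-1, 4), (-1, 3), (-2, 3), (-2, 4), (-3, 4)]
Fold 1: move[6]->U => UUUULDUUL INVALID (collision), skipped
Fold 2: move[0]->D => DUUULDLUL INVALID (collision), skipped
Fold 3: move[4]->U => UUUUUDLUL INVALID (collision), skipped
Fold 4: move[1]->D => UDUULDLUL INVALID (collision), skipped
Fold 5: move[1]->L => ULUULDLUL VALID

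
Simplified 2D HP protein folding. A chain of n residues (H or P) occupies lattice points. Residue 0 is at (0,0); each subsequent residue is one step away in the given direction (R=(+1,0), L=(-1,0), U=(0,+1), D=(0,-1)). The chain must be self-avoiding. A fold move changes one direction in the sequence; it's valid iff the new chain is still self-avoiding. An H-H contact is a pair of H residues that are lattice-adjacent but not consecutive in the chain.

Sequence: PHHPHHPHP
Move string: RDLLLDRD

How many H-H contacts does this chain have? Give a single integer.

Positions: [(0, 0), (1, 0), (1, -1), (0, -1), (-1, -1), (-2, -1), (-2, -2), (-1, -2), (-1, -3)]
H-H contact: residue 4 @(-1,-1) - residue 7 @(-1, -2)

Answer: 1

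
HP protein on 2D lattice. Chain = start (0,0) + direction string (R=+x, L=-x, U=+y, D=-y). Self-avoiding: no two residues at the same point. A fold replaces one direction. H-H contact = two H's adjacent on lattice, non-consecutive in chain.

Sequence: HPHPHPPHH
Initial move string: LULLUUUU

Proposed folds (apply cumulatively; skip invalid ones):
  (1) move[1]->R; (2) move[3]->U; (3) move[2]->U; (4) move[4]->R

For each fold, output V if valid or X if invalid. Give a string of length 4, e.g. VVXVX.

Initial: LULLUUUU -> [(0, 0), (-1, 0), (-1, 1), (-2, 1), (-3, 1), (-3, 2), (-3, 3), (-3, 4), (-3, 5)]
Fold 1: move[1]->R => LRLLUUUU INVALID (collision), skipped
Fold 2: move[3]->U => LULUUUUU VALID
Fold 3: move[2]->U => LUUUUUUU VALID
Fold 4: move[4]->R => LUUURUUU VALID

Answer: XVVV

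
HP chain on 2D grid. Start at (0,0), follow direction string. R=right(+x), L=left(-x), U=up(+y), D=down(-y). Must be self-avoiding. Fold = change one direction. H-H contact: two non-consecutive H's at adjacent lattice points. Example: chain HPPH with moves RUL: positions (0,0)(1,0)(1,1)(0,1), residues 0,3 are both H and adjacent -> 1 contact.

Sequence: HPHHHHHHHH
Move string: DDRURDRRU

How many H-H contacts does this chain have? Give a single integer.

Positions: [(0, 0), (0, -1), (0, -2), (1, -2), (1, -1), (2, -1), (2, -2), (3, -2), (4, -2), (4, -1)]
H-H contact: residue 3 @(1,-2) - residue 6 @(2, -2)

Answer: 1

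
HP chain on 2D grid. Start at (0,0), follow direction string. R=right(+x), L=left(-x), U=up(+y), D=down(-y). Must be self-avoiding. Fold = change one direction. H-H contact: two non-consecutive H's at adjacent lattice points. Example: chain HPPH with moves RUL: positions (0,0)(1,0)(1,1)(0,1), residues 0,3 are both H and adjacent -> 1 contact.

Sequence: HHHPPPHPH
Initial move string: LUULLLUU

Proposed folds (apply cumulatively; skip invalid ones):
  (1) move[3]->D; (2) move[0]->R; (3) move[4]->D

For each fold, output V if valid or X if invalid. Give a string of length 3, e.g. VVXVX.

Initial: LUULLLUU -> [(0, 0), (-1, 0), (-1, 1), (-1, 2), (-2, 2), (-3, 2), (-4, 2), (-4, 3), (-4, 4)]
Fold 1: move[3]->D => LUUDLLUU INVALID (collision), skipped
Fold 2: move[0]->R => RUULLLUU VALID
Fold 3: move[4]->D => RUULDLUU VALID

Answer: XVV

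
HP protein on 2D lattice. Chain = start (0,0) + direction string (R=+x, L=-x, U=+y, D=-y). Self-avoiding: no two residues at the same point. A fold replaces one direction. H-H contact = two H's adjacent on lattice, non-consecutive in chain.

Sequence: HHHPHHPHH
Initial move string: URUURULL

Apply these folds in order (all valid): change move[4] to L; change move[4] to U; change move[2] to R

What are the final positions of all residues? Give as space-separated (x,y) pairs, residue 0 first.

Initial moves: URUURULL
Fold: move[4]->L => URUULULL (positions: [(0, 0), (0, 1), (1, 1), (1, 2), (1, 3), (0, 3), (0, 4), (-1, 4), (-2, 4)])
Fold: move[4]->U => URUUUULL (positions: [(0, 0), (0, 1), (1, 1), (1, 2), (1, 3), (1, 4), (1, 5), (0, 5), (-1, 5)])
Fold: move[2]->R => URRUUULL (positions: [(0, 0), (0, 1), (1, 1), (2, 1), (2, 2), (2, 3), (2, 4), (1, 4), (0, 4)])

Answer: (0,0) (0,1) (1,1) (2,1) (2,2) (2,3) (2,4) (1,4) (0,4)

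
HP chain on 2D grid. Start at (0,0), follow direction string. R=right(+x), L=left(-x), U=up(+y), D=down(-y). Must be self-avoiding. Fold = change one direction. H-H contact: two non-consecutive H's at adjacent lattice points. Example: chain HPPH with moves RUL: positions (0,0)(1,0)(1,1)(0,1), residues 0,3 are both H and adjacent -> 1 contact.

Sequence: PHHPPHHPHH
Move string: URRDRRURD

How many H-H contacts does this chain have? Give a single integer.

Answer: 1

Derivation:
Positions: [(0, 0), (0, 1), (1, 1), (2, 1), (2, 0), (3, 0), (4, 0), (4, 1), (5, 1), (5, 0)]
H-H contact: residue 6 @(4,0) - residue 9 @(5, 0)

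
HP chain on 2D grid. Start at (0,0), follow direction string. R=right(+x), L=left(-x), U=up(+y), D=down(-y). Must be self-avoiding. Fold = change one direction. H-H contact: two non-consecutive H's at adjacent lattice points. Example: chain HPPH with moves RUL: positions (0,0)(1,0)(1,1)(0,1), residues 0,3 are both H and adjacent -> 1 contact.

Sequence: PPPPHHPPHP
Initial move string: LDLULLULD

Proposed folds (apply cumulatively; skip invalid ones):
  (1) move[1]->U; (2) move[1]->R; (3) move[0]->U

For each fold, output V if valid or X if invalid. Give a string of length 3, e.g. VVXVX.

Answer: VXV

Derivation:
Initial: LDLULLULD -> [(0, 0), (-1, 0), (-1, -1), (-2, -1), (-2, 0), (-3, 0), (-4, 0), (-4, 1), (-5, 1), (-5, 0)]
Fold 1: move[1]->U => LULULLULD VALID
Fold 2: move[1]->R => LRLULLULD INVALID (collision), skipped
Fold 3: move[0]->U => UULULLULD VALID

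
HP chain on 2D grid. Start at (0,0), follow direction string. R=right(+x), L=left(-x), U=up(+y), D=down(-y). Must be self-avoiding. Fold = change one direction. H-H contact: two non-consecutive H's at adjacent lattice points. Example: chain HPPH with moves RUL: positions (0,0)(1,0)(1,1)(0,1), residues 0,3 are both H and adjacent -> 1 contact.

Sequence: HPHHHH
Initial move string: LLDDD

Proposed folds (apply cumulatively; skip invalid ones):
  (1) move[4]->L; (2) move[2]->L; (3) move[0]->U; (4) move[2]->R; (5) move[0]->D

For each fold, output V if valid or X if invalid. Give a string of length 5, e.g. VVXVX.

Answer: VVVXV

Derivation:
Initial: LLDDD -> [(0, 0), (-1, 0), (-2, 0), (-2, -1), (-2, -2), (-2, -3)]
Fold 1: move[4]->L => LLDDL VALID
Fold 2: move[2]->L => LLLDL VALID
Fold 3: move[0]->U => ULLDL VALID
Fold 4: move[2]->R => ULRDL INVALID (collision), skipped
Fold 5: move[0]->D => DLLDL VALID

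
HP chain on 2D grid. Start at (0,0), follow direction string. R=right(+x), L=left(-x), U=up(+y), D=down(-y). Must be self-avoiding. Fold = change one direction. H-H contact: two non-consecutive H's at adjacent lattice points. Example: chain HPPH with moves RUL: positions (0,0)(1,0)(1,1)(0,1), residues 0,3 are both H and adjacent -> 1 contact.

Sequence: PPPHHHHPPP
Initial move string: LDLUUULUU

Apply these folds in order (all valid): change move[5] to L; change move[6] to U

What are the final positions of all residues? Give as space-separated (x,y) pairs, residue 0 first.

Answer: (0,0) (-1,0) (-1,-1) (-2,-1) (-2,0) (-2,1) (-3,1) (-3,2) (-3,3) (-3,4)

Derivation:
Initial moves: LDLUUULUU
Fold: move[5]->L => LDLUULLUU (positions: [(0, 0), (-1, 0), (-1, -1), (-2, -1), (-2, 0), (-2, 1), (-3, 1), (-4, 1), (-4, 2), (-4, 3)])
Fold: move[6]->U => LDLUULUUU (positions: [(0, 0), (-1, 0), (-1, -1), (-2, -1), (-2, 0), (-2, 1), (-3, 1), (-3, 2), (-3, 3), (-3, 4)])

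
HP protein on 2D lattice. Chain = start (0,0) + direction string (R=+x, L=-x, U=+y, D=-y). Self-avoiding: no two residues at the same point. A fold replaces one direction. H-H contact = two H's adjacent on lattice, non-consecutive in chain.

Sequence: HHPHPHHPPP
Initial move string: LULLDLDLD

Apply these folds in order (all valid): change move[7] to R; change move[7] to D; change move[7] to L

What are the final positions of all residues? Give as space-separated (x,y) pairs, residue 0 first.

Initial moves: LULLDLDLD
Fold: move[7]->R => LULLDLDRD (positions: [(0, 0), (-1, 0), (-1, 1), (-2, 1), (-3, 1), (-3, 0), (-4, 0), (-4, -1), (-3, -1), (-3, -2)])
Fold: move[7]->D => LULLDLDDD (positions: [(0, 0), (-1, 0), (-1, 1), (-2, 1), (-3, 1), (-3, 0), (-4, 0), (-4, -1), (-4, -2), (-4, -3)])
Fold: move[7]->L => LULLDLDLD (positions: [(0, 0), (-1, 0), (-1, 1), (-2, 1), (-3, 1), (-3, 0), (-4, 0), (-4, -1), (-5, -1), (-5, -2)])

Answer: (0,0) (-1,0) (-1,1) (-2,1) (-3,1) (-3,0) (-4,0) (-4,-1) (-5,-1) (-5,-2)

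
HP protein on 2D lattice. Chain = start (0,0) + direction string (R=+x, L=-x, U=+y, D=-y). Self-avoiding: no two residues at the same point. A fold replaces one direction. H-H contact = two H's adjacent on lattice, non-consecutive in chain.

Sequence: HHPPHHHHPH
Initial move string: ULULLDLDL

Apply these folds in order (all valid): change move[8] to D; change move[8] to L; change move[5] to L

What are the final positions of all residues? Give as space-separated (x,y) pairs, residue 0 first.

Answer: (0,0) (0,1) (-1,1) (-1,2) (-2,2) (-3,2) (-4,2) (-5,2) (-5,1) (-6,1)

Derivation:
Initial moves: ULULLDLDL
Fold: move[8]->D => ULULLDLDD (positions: [(0, 0), (0, 1), (-1, 1), (-1, 2), (-2, 2), (-3, 2), (-3, 1), (-4, 1), (-4, 0), (-4, -1)])
Fold: move[8]->L => ULULLDLDL (positions: [(0, 0), (0, 1), (-1, 1), (-1, 2), (-2, 2), (-3, 2), (-3, 1), (-4, 1), (-4, 0), (-5, 0)])
Fold: move[5]->L => ULULLLLDL (positions: [(0, 0), (0, 1), (-1, 1), (-1, 2), (-2, 2), (-3, 2), (-4, 2), (-5, 2), (-5, 1), (-6, 1)])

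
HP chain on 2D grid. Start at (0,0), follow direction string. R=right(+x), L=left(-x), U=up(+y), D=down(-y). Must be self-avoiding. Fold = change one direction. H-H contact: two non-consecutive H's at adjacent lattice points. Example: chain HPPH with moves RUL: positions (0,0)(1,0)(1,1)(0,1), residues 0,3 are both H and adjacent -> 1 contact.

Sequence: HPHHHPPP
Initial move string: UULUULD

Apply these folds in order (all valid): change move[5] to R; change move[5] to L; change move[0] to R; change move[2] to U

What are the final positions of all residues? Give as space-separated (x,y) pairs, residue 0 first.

Initial moves: UULUULD
Fold: move[5]->R => UULUURD (positions: [(0, 0), (0, 1), (0, 2), (-1, 2), (-1, 3), (-1, 4), (0, 4), (0, 3)])
Fold: move[5]->L => UULUULD (positions: [(0, 0), (0, 1), (0, 2), (-1, 2), (-1, 3), (-1, 4), (-2, 4), (-2, 3)])
Fold: move[0]->R => RULUULD (positions: [(0, 0), (1, 0), (1, 1), (0, 1), (0, 2), (0, 3), (-1, 3), (-1, 2)])
Fold: move[2]->U => RUUUULD (positions: [(0, 0), (1, 0), (1, 1), (1, 2), (1, 3), (1, 4), (0, 4), (0, 3)])

Answer: (0,0) (1,0) (1,1) (1,2) (1,3) (1,4) (0,4) (0,3)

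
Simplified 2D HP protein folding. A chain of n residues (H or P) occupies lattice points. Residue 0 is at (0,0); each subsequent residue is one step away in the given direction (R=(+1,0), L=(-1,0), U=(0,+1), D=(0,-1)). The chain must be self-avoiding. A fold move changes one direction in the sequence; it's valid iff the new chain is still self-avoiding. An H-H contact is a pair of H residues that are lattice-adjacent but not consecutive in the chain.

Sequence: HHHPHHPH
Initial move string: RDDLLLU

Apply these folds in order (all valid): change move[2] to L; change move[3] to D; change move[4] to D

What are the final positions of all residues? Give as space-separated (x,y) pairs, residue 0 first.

Initial moves: RDDLLLU
Fold: move[2]->L => RDLLLLU (positions: [(0, 0), (1, 0), (1, -1), (0, -1), (-1, -1), (-2, -1), (-3, -1), (-3, 0)])
Fold: move[3]->D => RDLDLLU (positions: [(0, 0), (1, 0), (1, -1), (0, -1), (0, -2), (-1, -2), (-2, -2), (-2, -1)])
Fold: move[4]->D => RDLDDLU (positions: [(0, 0), (1, 0), (1, -1), (0, -1), (0, -2), (0, -3), (-1, -3), (-1, -2)])

Answer: (0,0) (1,0) (1,-1) (0,-1) (0,-2) (0,-3) (-1,-3) (-1,-2)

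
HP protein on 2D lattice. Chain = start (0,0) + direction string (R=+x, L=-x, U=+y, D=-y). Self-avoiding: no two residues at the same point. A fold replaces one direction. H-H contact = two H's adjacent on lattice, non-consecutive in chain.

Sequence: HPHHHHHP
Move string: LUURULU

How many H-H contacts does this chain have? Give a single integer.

Positions: [(0, 0), (-1, 0), (-1, 1), (-1, 2), (0, 2), (0, 3), (-1, 3), (-1, 4)]
H-H contact: residue 3 @(-1,2) - residue 6 @(-1, 3)

Answer: 1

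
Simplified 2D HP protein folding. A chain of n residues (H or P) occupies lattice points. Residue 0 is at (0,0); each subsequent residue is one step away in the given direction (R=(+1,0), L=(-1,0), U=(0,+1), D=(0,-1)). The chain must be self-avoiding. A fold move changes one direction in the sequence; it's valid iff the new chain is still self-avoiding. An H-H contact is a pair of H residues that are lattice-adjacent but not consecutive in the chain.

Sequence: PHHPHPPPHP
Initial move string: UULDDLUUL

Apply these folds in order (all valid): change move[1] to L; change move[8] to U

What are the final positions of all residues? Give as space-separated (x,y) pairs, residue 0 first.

Answer: (0,0) (0,1) (-1,1) (-2,1) (-2,0) (-2,-1) (-3,-1) (-3,0) (-3,1) (-3,2)

Derivation:
Initial moves: UULDDLUUL
Fold: move[1]->L => ULLDDLUUL (positions: [(0, 0), (0, 1), (-1, 1), (-2, 1), (-2, 0), (-2, -1), (-3, -1), (-3, 0), (-3, 1), (-4, 1)])
Fold: move[8]->U => ULLDDLUUU (positions: [(0, 0), (0, 1), (-1, 1), (-2, 1), (-2, 0), (-2, -1), (-3, -1), (-3, 0), (-3, 1), (-3, 2)])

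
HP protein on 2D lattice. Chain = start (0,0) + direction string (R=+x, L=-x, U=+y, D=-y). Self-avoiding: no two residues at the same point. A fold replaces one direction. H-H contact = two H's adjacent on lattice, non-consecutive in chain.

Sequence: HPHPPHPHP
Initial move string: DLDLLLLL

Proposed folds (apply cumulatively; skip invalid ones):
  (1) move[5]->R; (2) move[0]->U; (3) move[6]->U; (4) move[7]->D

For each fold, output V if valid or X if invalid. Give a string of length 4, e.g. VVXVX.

Initial: DLDLLLLL -> [(0, 0), (0, -1), (-1, -1), (-1, -2), (-2, -2), (-3, -2), (-4, -2), (-5, -2), (-6, -2)]
Fold 1: move[5]->R => DLDLLRLL INVALID (collision), skipped
Fold 2: move[0]->U => ULDLLLLL VALID
Fold 3: move[6]->U => ULDLLLUL VALID
Fold 4: move[7]->D => ULDLLLUD INVALID (collision), skipped

Answer: XVVX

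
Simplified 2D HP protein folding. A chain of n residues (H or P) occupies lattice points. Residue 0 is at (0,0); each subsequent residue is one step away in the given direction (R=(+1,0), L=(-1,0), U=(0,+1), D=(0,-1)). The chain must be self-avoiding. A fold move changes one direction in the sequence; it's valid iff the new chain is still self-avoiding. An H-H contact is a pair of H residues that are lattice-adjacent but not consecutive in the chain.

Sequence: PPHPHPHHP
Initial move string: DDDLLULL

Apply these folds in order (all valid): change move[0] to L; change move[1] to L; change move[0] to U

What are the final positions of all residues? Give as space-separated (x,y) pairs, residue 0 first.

Initial moves: DDDLLULL
Fold: move[0]->L => LDDLLULL (positions: [(0, 0), (-1, 0), (-1, -1), (-1, -2), (-2, -2), (-3, -2), (-3, -1), (-4, -1), (-5, -1)])
Fold: move[1]->L => LLDLLULL (positions: [(0, 0), (-1, 0), (-2, 0), (-2, -1), (-3, -1), (-4, -1), (-4, 0), (-5, 0), (-6, 0)])
Fold: move[0]->U => ULDLLULL (positions: [(0, 0), (0, 1), (-1, 1), (-1, 0), (-2, 0), (-3, 0), (-3, 1), (-4, 1), (-5, 1)])

Answer: (0,0) (0,1) (-1,1) (-1,0) (-2,0) (-3,0) (-3,1) (-4,1) (-5,1)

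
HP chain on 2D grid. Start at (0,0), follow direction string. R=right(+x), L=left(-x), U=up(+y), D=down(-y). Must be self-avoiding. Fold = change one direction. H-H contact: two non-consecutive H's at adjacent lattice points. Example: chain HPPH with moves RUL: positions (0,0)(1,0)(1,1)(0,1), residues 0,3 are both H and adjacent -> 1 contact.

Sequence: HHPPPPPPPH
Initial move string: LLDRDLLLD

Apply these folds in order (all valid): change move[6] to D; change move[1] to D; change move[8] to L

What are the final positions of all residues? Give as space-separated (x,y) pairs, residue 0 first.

Answer: (0,0) (-1,0) (-1,-1) (-1,-2) (0,-2) (0,-3) (-1,-3) (-1,-4) (-2,-4) (-3,-4)

Derivation:
Initial moves: LLDRDLLLD
Fold: move[6]->D => LLDRDLDLD (positions: [(0, 0), (-1, 0), (-2, 0), (-2, -1), (-1, -1), (-1, -2), (-2, -2), (-2, -3), (-3, -3), (-3, -4)])
Fold: move[1]->D => LDDRDLDLD (positions: [(0, 0), (-1, 0), (-1, -1), (-1, -2), (0, -2), (0, -3), (-1, -3), (-1, -4), (-2, -4), (-2, -5)])
Fold: move[8]->L => LDDRDLDLL (positions: [(0, 0), (-1, 0), (-1, -1), (-1, -2), (0, -2), (0, -3), (-1, -3), (-1, -4), (-2, -4), (-3, -4)])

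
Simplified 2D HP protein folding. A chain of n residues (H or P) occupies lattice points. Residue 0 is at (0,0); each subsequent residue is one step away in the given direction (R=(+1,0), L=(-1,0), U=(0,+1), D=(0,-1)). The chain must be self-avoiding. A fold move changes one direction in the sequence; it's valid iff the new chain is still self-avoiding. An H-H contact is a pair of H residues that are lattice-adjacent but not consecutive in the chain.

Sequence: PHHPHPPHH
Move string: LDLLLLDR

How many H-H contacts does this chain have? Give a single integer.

Answer: 0

Derivation:
Positions: [(0, 0), (-1, 0), (-1, -1), (-2, -1), (-3, -1), (-4, -1), (-5, -1), (-5, -2), (-4, -2)]
No H-H contacts found.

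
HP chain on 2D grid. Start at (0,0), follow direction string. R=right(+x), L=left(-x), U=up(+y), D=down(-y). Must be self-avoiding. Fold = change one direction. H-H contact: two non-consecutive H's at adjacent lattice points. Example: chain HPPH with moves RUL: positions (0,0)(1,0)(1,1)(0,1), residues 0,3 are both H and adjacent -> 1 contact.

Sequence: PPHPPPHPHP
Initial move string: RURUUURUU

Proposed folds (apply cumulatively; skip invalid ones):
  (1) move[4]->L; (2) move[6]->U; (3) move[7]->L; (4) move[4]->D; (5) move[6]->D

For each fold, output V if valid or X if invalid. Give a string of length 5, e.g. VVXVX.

Initial: RURUUURUU -> [(0, 0), (1, 0), (1, 1), (2, 1), (2, 2), (2, 3), (2, 4), (3, 4), (3, 5), (3, 6)]
Fold 1: move[4]->L => RURULURUU VALID
Fold 2: move[6]->U => RURULUUUU VALID
Fold 3: move[7]->L => RURULUULU VALID
Fold 4: move[4]->D => RURUDUULU INVALID (collision), skipped
Fold 5: move[6]->D => RURULUDLU INVALID (collision), skipped

Answer: VVVXX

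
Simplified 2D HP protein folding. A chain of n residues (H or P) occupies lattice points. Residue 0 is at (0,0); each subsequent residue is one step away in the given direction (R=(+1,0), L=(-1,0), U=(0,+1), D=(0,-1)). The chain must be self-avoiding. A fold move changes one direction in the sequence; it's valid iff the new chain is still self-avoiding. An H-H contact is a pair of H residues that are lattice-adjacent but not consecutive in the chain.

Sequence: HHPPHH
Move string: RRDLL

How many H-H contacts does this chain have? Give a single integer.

Answer: 2

Derivation:
Positions: [(0, 0), (1, 0), (2, 0), (2, -1), (1, -1), (0, -1)]
H-H contact: residue 0 @(0,0) - residue 5 @(0, -1)
H-H contact: residue 1 @(1,0) - residue 4 @(1, -1)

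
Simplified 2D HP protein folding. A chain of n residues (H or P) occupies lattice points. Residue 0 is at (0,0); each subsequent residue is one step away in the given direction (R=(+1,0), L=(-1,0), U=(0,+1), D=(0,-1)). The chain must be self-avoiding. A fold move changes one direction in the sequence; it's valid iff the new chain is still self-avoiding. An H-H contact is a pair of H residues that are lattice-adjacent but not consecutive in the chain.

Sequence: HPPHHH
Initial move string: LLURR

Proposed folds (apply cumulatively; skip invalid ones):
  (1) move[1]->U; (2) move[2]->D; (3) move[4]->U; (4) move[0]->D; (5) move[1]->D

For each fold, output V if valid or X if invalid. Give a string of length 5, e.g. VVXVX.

Initial: LLURR -> [(0, 0), (-1, 0), (-2, 0), (-2, 1), (-1, 1), (0, 1)]
Fold 1: move[1]->U => LUURR VALID
Fold 2: move[2]->D => LUDRR INVALID (collision), skipped
Fold 3: move[4]->U => LUURU VALID
Fold 4: move[0]->D => DUURU INVALID (collision), skipped
Fold 5: move[1]->D => LDURU INVALID (collision), skipped

Answer: VXVXX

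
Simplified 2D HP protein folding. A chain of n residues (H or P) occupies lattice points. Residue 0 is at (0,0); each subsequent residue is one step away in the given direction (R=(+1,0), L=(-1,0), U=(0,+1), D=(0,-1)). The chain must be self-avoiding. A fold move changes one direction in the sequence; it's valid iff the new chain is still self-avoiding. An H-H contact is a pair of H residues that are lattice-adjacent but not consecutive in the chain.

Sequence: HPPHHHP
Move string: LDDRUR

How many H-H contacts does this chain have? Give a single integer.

Answer: 1

Derivation:
Positions: [(0, 0), (-1, 0), (-1, -1), (-1, -2), (0, -2), (0, -1), (1, -1)]
H-H contact: residue 0 @(0,0) - residue 5 @(0, -1)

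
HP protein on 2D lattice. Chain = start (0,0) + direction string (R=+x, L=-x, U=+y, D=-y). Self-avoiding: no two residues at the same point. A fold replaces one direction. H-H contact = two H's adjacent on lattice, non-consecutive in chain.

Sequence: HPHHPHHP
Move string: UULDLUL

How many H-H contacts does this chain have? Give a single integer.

Positions: [(0, 0), (0, 1), (0, 2), (-1, 2), (-1, 1), (-2, 1), (-2, 2), (-3, 2)]
H-H contact: residue 3 @(-1,2) - residue 6 @(-2, 2)

Answer: 1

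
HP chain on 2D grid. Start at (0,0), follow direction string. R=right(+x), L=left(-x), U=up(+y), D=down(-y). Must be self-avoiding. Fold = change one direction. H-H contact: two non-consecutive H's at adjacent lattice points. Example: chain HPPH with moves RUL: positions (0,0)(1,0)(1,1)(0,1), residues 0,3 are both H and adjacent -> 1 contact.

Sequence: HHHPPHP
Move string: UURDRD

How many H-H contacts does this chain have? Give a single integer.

Positions: [(0, 0), (0, 1), (0, 2), (1, 2), (1, 1), (2, 1), (2, 0)]
No H-H contacts found.

Answer: 0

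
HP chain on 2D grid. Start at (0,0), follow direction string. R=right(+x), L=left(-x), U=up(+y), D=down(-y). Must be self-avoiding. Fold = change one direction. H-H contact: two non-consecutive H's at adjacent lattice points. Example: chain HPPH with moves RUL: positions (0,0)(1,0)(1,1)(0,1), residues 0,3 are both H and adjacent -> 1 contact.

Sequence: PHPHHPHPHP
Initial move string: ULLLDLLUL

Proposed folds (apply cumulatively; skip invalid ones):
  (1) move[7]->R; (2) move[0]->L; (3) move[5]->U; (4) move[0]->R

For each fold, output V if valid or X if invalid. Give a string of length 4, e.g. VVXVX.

Answer: XVXX

Derivation:
Initial: ULLLDLLUL -> [(0, 0), (0, 1), (-1, 1), (-2, 1), (-3, 1), (-3, 0), (-4, 0), (-5, 0), (-5, 1), (-6, 1)]
Fold 1: move[7]->R => ULLLDLLRL INVALID (collision), skipped
Fold 2: move[0]->L => LLLLDLLUL VALID
Fold 3: move[5]->U => LLLLDULUL INVALID (collision), skipped
Fold 4: move[0]->R => RLLLDLLUL INVALID (collision), skipped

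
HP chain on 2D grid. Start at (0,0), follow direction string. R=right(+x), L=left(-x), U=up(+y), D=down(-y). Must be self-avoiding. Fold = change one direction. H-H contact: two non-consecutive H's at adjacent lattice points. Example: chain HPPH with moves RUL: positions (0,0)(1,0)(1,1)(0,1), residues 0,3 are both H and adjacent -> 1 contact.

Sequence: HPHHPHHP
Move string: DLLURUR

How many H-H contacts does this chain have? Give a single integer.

Positions: [(0, 0), (0, -1), (-1, -1), (-2, -1), (-2, 0), (-1, 0), (-1, 1), (0, 1)]
H-H contact: residue 0 @(0,0) - residue 5 @(-1, 0)
H-H contact: residue 2 @(-1,-1) - residue 5 @(-1, 0)

Answer: 2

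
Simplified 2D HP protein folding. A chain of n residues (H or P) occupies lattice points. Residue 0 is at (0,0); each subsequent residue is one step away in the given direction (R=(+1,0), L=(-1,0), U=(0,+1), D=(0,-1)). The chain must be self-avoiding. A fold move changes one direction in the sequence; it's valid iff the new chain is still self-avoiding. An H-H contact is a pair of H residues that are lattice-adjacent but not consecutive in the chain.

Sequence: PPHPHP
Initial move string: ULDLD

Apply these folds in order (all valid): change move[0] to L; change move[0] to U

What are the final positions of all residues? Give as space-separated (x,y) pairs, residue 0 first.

Initial moves: ULDLD
Fold: move[0]->L => LLDLD (positions: [(0, 0), (-1, 0), (-2, 0), (-2, -1), (-3, -1), (-3, -2)])
Fold: move[0]->U => ULDLD (positions: [(0, 0), (0, 1), (-1, 1), (-1, 0), (-2, 0), (-2, -1)])

Answer: (0,0) (0,1) (-1,1) (-1,0) (-2,0) (-2,-1)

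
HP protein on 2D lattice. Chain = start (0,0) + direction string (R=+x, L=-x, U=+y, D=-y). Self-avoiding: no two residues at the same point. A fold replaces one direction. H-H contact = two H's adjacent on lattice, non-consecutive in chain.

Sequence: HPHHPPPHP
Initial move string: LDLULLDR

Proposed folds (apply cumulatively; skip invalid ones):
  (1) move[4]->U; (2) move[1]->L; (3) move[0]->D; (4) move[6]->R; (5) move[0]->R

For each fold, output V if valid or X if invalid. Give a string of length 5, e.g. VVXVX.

Answer: XVVXX

Derivation:
Initial: LDLULLDR -> [(0, 0), (-1, 0), (-1, -1), (-2, -1), (-2, 0), (-3, 0), (-4, 0), (-4, -1), (-3, -1)]
Fold 1: move[4]->U => LDLUULDR INVALID (collision), skipped
Fold 2: move[1]->L => LLLULLDR VALID
Fold 3: move[0]->D => DLLULLDR VALID
Fold 4: move[6]->R => DLLULLRR INVALID (collision), skipped
Fold 5: move[0]->R => RLLULLDR INVALID (collision), skipped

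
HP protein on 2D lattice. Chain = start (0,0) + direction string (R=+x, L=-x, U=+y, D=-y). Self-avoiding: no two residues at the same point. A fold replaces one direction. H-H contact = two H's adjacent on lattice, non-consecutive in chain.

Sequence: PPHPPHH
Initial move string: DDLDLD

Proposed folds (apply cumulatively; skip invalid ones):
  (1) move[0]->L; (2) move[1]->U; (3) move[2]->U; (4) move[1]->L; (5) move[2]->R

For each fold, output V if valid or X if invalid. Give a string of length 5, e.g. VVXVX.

Answer: VVXVX

Derivation:
Initial: DDLDLD -> [(0, 0), (0, -1), (0, -2), (-1, -2), (-1, -3), (-2, -3), (-2, -4)]
Fold 1: move[0]->L => LDLDLD VALID
Fold 2: move[1]->U => LULDLD VALID
Fold 3: move[2]->U => LUUDLD INVALID (collision), skipped
Fold 4: move[1]->L => LLLDLD VALID
Fold 5: move[2]->R => LLRDLD INVALID (collision), skipped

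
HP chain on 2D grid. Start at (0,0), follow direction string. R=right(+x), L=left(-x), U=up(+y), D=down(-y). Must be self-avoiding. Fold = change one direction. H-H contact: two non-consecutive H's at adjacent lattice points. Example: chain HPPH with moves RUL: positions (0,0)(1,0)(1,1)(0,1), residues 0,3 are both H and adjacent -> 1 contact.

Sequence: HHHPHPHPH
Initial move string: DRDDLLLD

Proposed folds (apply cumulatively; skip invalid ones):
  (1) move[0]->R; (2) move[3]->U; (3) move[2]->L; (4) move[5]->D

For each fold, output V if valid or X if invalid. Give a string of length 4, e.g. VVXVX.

Answer: VXXV

Derivation:
Initial: DRDDLLLD -> [(0, 0), (0, -1), (1, -1), (1, -2), (1, -3), (0, -3), (-1, -3), (-2, -3), (-2, -4)]
Fold 1: move[0]->R => RRDDLLLD VALID
Fold 2: move[3]->U => RRDULLLD INVALID (collision), skipped
Fold 3: move[2]->L => RRLDLLLD INVALID (collision), skipped
Fold 4: move[5]->D => RRDDLDLD VALID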